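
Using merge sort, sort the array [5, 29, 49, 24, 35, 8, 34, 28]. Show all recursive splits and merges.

Merge sort trace:

Split: [5, 29, 49, 24, 35, 8, 34, 28] -> [5, 29, 49, 24] and [35, 8, 34, 28]
  Split: [5, 29, 49, 24] -> [5, 29] and [49, 24]
    Split: [5, 29] -> [5] and [29]
    Merge: [5] + [29] -> [5, 29]
    Split: [49, 24] -> [49] and [24]
    Merge: [49] + [24] -> [24, 49]
  Merge: [5, 29] + [24, 49] -> [5, 24, 29, 49]
  Split: [35, 8, 34, 28] -> [35, 8] and [34, 28]
    Split: [35, 8] -> [35] and [8]
    Merge: [35] + [8] -> [8, 35]
    Split: [34, 28] -> [34] and [28]
    Merge: [34] + [28] -> [28, 34]
  Merge: [8, 35] + [28, 34] -> [8, 28, 34, 35]
Merge: [5, 24, 29, 49] + [8, 28, 34, 35] -> [5, 8, 24, 28, 29, 34, 35, 49]

Final sorted array: [5, 8, 24, 28, 29, 34, 35, 49]

The merge sort proceeds by recursively splitting the array and merging sorted halves.
After all merges, the sorted array is [5, 8, 24, 28, 29, 34, 35, 49].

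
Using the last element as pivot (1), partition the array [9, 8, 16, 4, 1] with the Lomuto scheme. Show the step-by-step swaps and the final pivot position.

Lomuto partition with pivot = 1:

Initial array: [9, 8, 16, 4, 1]

arr[0]=9 > 1: no swap
arr[1]=8 > 1: no swap
arr[2]=16 > 1: no swap
arr[3]=4 > 1: no swap

Place pivot at position 0: [1, 8, 16, 4, 9]
Pivot position: 0

After partitioning with pivot 1, the array becomes [1, 8, 16, 4, 9]. The pivot is placed at index 0. All elements to the left of the pivot are <= 1, and all elements to the right are > 1.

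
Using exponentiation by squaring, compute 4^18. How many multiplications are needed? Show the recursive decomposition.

Computing 4^18 by squaring (build up from 4^1; each line after the first costs one multiplication):

4^1 = 4
4^2 = (4^1)^2 = 4^2 = 16
4^4 = (4^2)^2 = 16^2 = 256
4^8 = (4^4)^2 = 256^2 = 65536
4^9 = 4 * 4^8 = 4 * 65536 = 262144
4^18 = (4^9)^2 = 262144^2 = 68719476736

Result: 68719476736
Multiplications needed: 5 (5 lines after 4^1)

4^18 = 68719476736. Using exponentiation by squaring, this requires 5 multiplications. The key idea: if the exponent is even, square the half-power; if odd, multiply by the base once.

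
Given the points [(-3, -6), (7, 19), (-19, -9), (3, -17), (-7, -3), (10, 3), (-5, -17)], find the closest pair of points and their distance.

Computing all pairwise distances among 7 points:

d((-3, -6), (7, 19)) = 26.9258
d((-3, -6), (-19, -9)) = 16.2788
d((-3, -6), (3, -17)) = 12.53
d((-3, -6), (-7, -3)) = 5.0 <-- minimum
d((-3, -6), (10, 3)) = 15.8114
d((-3, -6), (-5, -17)) = 11.1803
d((7, 19), (-19, -9)) = 38.2099
d((7, 19), (3, -17)) = 36.2215
d((7, 19), (-7, -3)) = 26.0768
d((7, 19), (10, 3)) = 16.2788
d((7, 19), (-5, -17)) = 37.9473
d((-19, -9), (3, -17)) = 23.4094
d((-19, -9), (-7, -3)) = 13.4164
d((-19, -9), (10, 3)) = 31.3847
d((-19, -9), (-5, -17)) = 16.1245
d((3, -17), (-7, -3)) = 17.2047
d((3, -17), (10, 3)) = 21.1896
d((3, -17), (-5, -17)) = 8.0
d((-7, -3), (10, 3)) = 18.0278
d((-7, -3), (-5, -17)) = 14.1421
d((10, 3), (-5, -17)) = 25.0

Closest pair: (-3, -6) and (-7, -3) with distance 5.0

The closest pair is (-3, -6) and (-7, -3) with Euclidean distance 5.0. For 7 points, brute-force pairwise comparison is shown above. For large n, the divide-and-conquer algorithm (sort by x, recurse on halves, check the dividing strip) achieves O(n log n).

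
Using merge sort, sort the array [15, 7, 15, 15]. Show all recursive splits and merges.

Merge sort trace:

Split: [15, 7, 15, 15] -> [15, 7] and [15, 15]
  Split: [15, 7] -> [15] and [7]
  Merge: [15] + [7] -> [7, 15]
  Split: [15, 15] -> [15] and [15]
  Merge: [15] + [15] -> [15, 15]
Merge: [7, 15] + [15, 15] -> [7, 15, 15, 15]

Final sorted array: [7, 15, 15, 15]

The merge sort proceeds by recursively splitting the array and merging sorted halves.
After all merges, the sorted array is [7, 15, 15, 15].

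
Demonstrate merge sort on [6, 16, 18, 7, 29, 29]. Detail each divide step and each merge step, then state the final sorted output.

Merge sort trace:

Split: [6, 16, 18, 7, 29, 29] -> [6, 16, 18] and [7, 29, 29]
  Split: [6, 16, 18] -> [6] and [16, 18]
    Split: [16, 18] -> [16] and [18]
    Merge: [16] + [18] -> [16, 18]
  Merge: [6] + [16, 18] -> [6, 16, 18]
  Split: [7, 29, 29] -> [7] and [29, 29]
    Split: [29, 29] -> [29] and [29]
    Merge: [29] + [29] -> [29, 29]
  Merge: [7] + [29, 29] -> [7, 29, 29]
Merge: [6, 16, 18] + [7, 29, 29] -> [6, 7, 16, 18, 29, 29]

Final sorted array: [6, 7, 16, 18, 29, 29]

The merge sort proceeds by recursively splitting the array and merging sorted halves.
After all merges, the sorted array is [6, 7, 16, 18, 29, 29].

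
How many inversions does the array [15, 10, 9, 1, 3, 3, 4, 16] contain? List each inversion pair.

Finding inversions in [15, 10, 9, 1, 3, 3, 4, 16]:

(0, 1): arr[0]=15 > arr[1]=10
(0, 2): arr[0]=15 > arr[2]=9
(0, 3): arr[0]=15 > arr[3]=1
(0, 4): arr[0]=15 > arr[4]=3
(0, 5): arr[0]=15 > arr[5]=3
(0, 6): arr[0]=15 > arr[6]=4
(1, 2): arr[1]=10 > arr[2]=9
(1, 3): arr[1]=10 > arr[3]=1
(1, 4): arr[1]=10 > arr[4]=3
(1, 5): arr[1]=10 > arr[5]=3
(1, 6): arr[1]=10 > arr[6]=4
(2, 3): arr[2]=9 > arr[3]=1
(2, 4): arr[2]=9 > arr[4]=3
(2, 5): arr[2]=9 > arr[5]=3
(2, 6): arr[2]=9 > arr[6]=4

Total inversions: 15

The array has 15 inversion(s): (0,1), (0,2), (0,3), (0,4), (0,5), (0,6), (1,2), (1,3), (1,4), (1,5), (1,6), (2,3), (2,4), (2,5), (2,6). Each pair (i,j) satisfies i < j and arr[i] > arr[j].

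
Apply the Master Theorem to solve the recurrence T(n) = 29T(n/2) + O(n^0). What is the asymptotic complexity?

Master Theorem for T(n) = 29T(n/2) + O(n^0):

a = 29, b = 2, c = 0
log_b(a) = log_2(29) = 4.8580

Case 1: c = 0 < log_2(29) = 4.8580
T(n) = O(n^(log_2 29))

For T(n) = 29T(n/2) + O(n^0): log_2(29) = 4.8580. This is Case 1 of the Master Theorem (c < log_b(a), work dominated by leaves), giving O(n^(log_2 29)).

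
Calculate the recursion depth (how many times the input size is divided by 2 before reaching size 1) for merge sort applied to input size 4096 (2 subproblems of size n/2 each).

For divide and conquer with division factor 2:

Problem sizes at each level:
Level 0: 4096
Level 1: 2048
Level 2: 1024
Level 3: 512
Level 4: 256
Level 5: 128
Level 6: 64
Level 7: 32
Level 8: 16
Level 9: 8
Level 10: 4
Level 11: 2
Level 12: 1

The root is level 0 and the size-1 base case is level 12 (the tree spans levels 0 through 12, i.e. 13 levels counting the root), so the depth is the number of divisions: log_2(4096) = 12

The recursion tree depth is log_2(4096) = 12. At each level, the problem size is divided by 2, so it takes 12 divisions to reduce to a base case of size 1. The algorithm makes 2 recursive calls at each level.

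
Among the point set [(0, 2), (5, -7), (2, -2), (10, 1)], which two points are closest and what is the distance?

Computing all pairwise distances among 4 points:

d((0, 2), (5, -7)) = 10.2956
d((0, 2), (2, -2)) = 4.4721 <-- minimum
d((0, 2), (10, 1)) = 10.0499
d((5, -7), (2, -2)) = 5.831
d((5, -7), (10, 1)) = 9.434
d((2, -2), (10, 1)) = 8.544

Closest pair: (0, 2) and (2, -2) with distance 4.4721

The closest pair is (0, 2) and (2, -2) with Euclidean distance 4.4721. For 4 points, brute-force pairwise comparison is shown above. For large n, the divide-and-conquer algorithm (sort by x, recurse on halves, check the dividing strip) achieves O(n log n).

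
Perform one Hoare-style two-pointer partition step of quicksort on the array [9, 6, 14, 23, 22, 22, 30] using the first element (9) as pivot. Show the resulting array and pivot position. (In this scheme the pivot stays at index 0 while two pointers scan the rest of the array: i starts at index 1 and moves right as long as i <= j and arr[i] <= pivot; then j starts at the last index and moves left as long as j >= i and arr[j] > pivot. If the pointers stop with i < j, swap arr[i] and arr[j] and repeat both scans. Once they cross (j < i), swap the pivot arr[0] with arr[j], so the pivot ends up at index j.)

Hoare-style two-pointer partition with pivot = 9:

Initial array: [9, 6, 14, 23, 22, 22, 30]

Pointers start at i = 1, j = 6.
i ends at 2, j ends at 1: the pointers have crossed (j < i), so scanning stops.

Swap pivot arr[0] with arr[1] to place pivot at position 1: [6, 9, 14, 23, 22, 22, 30]
Pivot position: 1

After partitioning with pivot 9, the array becomes [6, 9, 14, 23, 22, 22, 30]. The pivot is placed at index 1. All elements to the left of the pivot are <= 9, and all elements to the right are > 9.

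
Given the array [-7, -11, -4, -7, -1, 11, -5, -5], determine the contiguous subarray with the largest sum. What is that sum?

Using Kadane's algorithm on [-7, -11, -4, -7, -1, 11, -5, -5]:

Scanning through the array:
Position 1 (value -11): max_ending_here = -11, max_so_far = -7
Position 2 (value -4): max_ending_here = -4, max_so_far = -4
Position 3 (value -7): max_ending_here = -7, max_so_far = -4
Position 4 (value -1): max_ending_here = -1, max_so_far = -1
Position 5 (value 11): max_ending_here = 11, max_so_far = 11
Position 6 (value -5): max_ending_here = 6, max_so_far = 11
Position 7 (value -5): max_ending_here = 1, max_so_far = 11

Maximum subarray: [11]
Maximum sum: 11

The maximum subarray is [11] with sum 11. This subarray runs from index 5 to index 5.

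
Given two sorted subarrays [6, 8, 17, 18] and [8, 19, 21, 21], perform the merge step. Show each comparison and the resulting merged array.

Merging process:

Compare 6 vs 8: take 6 from left. Merged: [6]
Compare 8 vs 8: take 8 from left. Merged: [6, 8]
Compare 17 vs 8: take 8 from right. Merged: [6, 8, 8]
Compare 17 vs 19: take 17 from left. Merged: [6, 8, 8, 17]
Compare 18 vs 19: take 18 from left. Merged: [6, 8, 8, 17, 18]
Append remaining from right: [19, 21, 21]. Merged: [6, 8, 8, 17, 18, 19, 21, 21]

Final merged array: [6, 8, 8, 17, 18, 19, 21, 21]
Total comparisons: 5

The merged array is [6, 8, 8, 17, 18, 19, 21, 21], requiring 5 comparisons. The merge step runs in O(n) time where n is the total number of elements.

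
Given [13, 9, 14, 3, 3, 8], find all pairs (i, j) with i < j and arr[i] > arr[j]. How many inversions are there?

Finding inversions in [13, 9, 14, 3, 3, 8]:

(0, 1): arr[0]=13 > arr[1]=9
(0, 3): arr[0]=13 > arr[3]=3
(0, 4): arr[0]=13 > arr[4]=3
(0, 5): arr[0]=13 > arr[5]=8
(1, 3): arr[1]=9 > arr[3]=3
(1, 4): arr[1]=9 > arr[4]=3
(1, 5): arr[1]=9 > arr[5]=8
(2, 3): arr[2]=14 > arr[3]=3
(2, 4): arr[2]=14 > arr[4]=3
(2, 5): arr[2]=14 > arr[5]=8

Total inversions: 10

The array has 10 inversion(s): (0,1), (0,3), (0,4), (0,5), (1,3), (1,4), (1,5), (2,3), (2,4), (2,5). Each pair (i,j) satisfies i < j and arr[i] > arr[j].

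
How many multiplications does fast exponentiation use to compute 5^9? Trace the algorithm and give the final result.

Computing 5^9 by squaring (build up from 5^1; each line after the first costs one multiplication):

5^1 = 5
5^2 = (5^1)^2 = 5^2 = 25
5^4 = (5^2)^2 = 25^2 = 625
5^8 = (5^4)^2 = 625^2 = 390625
5^9 = 5 * 5^8 = 5 * 390625 = 1953125

Result: 1953125
Multiplications needed: 4 (4 lines after 5^1)

5^9 = 1953125. Using exponentiation by squaring, this requires 4 multiplications. The key idea: if the exponent is even, square the half-power; if odd, multiply by the base once.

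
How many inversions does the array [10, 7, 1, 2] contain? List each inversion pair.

Finding inversions in [10, 7, 1, 2]:

(0, 1): arr[0]=10 > arr[1]=7
(0, 2): arr[0]=10 > arr[2]=1
(0, 3): arr[0]=10 > arr[3]=2
(1, 2): arr[1]=7 > arr[2]=1
(1, 3): arr[1]=7 > arr[3]=2

Total inversions: 5

The array has 5 inversion(s): (0,1), (0,2), (0,3), (1,2), (1,3). Each pair (i,j) satisfies i < j and arr[i] > arr[j].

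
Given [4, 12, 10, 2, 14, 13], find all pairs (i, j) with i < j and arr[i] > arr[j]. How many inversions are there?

Finding inversions in [4, 12, 10, 2, 14, 13]:

(0, 3): arr[0]=4 > arr[3]=2
(1, 2): arr[1]=12 > arr[2]=10
(1, 3): arr[1]=12 > arr[3]=2
(2, 3): arr[2]=10 > arr[3]=2
(4, 5): arr[4]=14 > arr[5]=13

Total inversions: 5

The array has 5 inversion(s): (0,3), (1,2), (1,3), (2,3), (4,5). Each pair (i,j) satisfies i < j and arr[i] > arr[j].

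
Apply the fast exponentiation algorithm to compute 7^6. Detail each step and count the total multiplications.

Computing 7^6 by squaring (build up from 7^1; each line after the first costs one multiplication):

7^1 = 7
7^2 = (7^1)^2 = 7^2 = 49
7^3 = 7 * 7^2 = 7 * 49 = 343
7^6 = (7^3)^2 = 343^2 = 117649

Result: 117649
Multiplications needed: 3 (3 lines after 7^1)

7^6 = 117649. Using exponentiation by squaring, this requires 3 multiplications. The key idea: if the exponent is even, square the half-power; if odd, multiply by the base once.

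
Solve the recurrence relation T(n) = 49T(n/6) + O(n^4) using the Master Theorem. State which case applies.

Master Theorem for T(n) = 49T(n/6) + O(n^4):

a = 49, b = 6, c = 4
log_b(a) = log_6(49) = 2.1721

Case 3: c = 4 > log_6(49) = 2.1721
T(n) = O(n^4) = O(n^4)

For T(n) = 49T(n/6) + O(n^4): log_6(49) = 2.1721. This is Case 3 of the Master Theorem (c > log_b(a), work dominated by root), giving O(n^4).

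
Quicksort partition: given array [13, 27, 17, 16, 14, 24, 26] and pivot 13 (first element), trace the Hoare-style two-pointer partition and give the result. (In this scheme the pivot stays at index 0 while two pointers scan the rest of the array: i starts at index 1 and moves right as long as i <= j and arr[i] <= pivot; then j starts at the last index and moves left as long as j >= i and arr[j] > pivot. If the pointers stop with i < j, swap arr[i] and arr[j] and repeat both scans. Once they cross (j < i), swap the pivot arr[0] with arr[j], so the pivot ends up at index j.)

Hoare-style two-pointer partition with pivot = 13:

Initial array: [13, 27, 17, 16, 14, 24, 26]

Pointers start at i = 1, j = 6.
i ends at 1, j ends at 0: the pointers have crossed (j < i), so scanning stops.

j = 0, so swapping arr[0] with arr[j] leaves the pivot at position 0: [13, 27, 17, 16, 14, 24, 26]
Pivot position: 0

After partitioning with pivot 13, the array becomes [13, 27, 17, 16, 14, 24, 26]. The pivot is placed at index 0. All elements to the left of the pivot are <= 13, and all elements to the right are > 13.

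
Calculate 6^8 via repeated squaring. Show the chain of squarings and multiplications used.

Computing 6^8 by squaring (build up from 6^1; each line after the first costs one multiplication):

6^1 = 6
6^2 = (6^1)^2 = 6^2 = 36
6^4 = (6^2)^2 = 36^2 = 1296
6^8 = (6^4)^2 = 1296^2 = 1679616

Result: 1679616
Multiplications needed: 3 (3 lines after 6^1)

6^8 = 1679616. Using exponentiation by squaring, this requires 3 multiplications. The key idea: if the exponent is even, square the half-power; if odd, multiply by the base once.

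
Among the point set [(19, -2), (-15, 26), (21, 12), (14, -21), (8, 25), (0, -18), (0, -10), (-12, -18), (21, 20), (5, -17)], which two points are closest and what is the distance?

Computing all pairwise distances among 10 points:

d((19, -2), (-15, 26)) = 44.0454
d((19, -2), (21, 12)) = 14.1421
d((19, -2), (14, -21)) = 19.6469
d((19, -2), (8, 25)) = 29.1548
d((19, -2), (0, -18)) = 24.8395
d((19, -2), (0, -10)) = 20.6155
d((19, -2), (-12, -18)) = 34.8855
d((19, -2), (21, 20)) = 22.0907
d((19, -2), (5, -17)) = 20.5183
d((-15, 26), (21, 12)) = 38.6264
d((-15, 26), (14, -21)) = 55.2268
d((-15, 26), (8, 25)) = 23.0217
d((-15, 26), (0, -18)) = 46.4866
d((-15, 26), (0, -10)) = 39.0
d((-15, 26), (-12, -18)) = 44.1022
d((-15, 26), (21, 20)) = 36.4966
d((-15, 26), (5, -17)) = 47.4236
d((21, 12), (14, -21)) = 33.7343
d((21, 12), (8, 25)) = 18.3848
d((21, 12), (0, -18)) = 36.6197
d((21, 12), (0, -10)) = 30.4138
d((21, 12), (-12, -18)) = 44.5982
d((21, 12), (21, 20)) = 8.0
d((21, 12), (5, -17)) = 33.121
d((14, -21), (8, 25)) = 46.3897
d((14, -21), (0, -18)) = 14.3178
d((14, -21), (0, -10)) = 17.8045
d((14, -21), (-12, -18)) = 26.1725
d((14, -21), (21, 20)) = 41.5933
d((14, -21), (5, -17)) = 9.8489
d((8, 25), (0, -18)) = 43.7379
d((8, 25), (0, -10)) = 35.9026
d((8, 25), (-12, -18)) = 47.4236
d((8, 25), (21, 20)) = 13.9284
d((8, 25), (5, -17)) = 42.107
d((0, -18), (0, -10)) = 8.0
d((0, -18), (-12, -18)) = 12.0
d((0, -18), (21, 20)) = 43.4166
d((0, -18), (5, -17)) = 5.099 <-- minimum
d((0, -10), (-12, -18)) = 14.4222
d((0, -10), (21, 20)) = 36.6197
d((0, -10), (5, -17)) = 8.6023
d((-12, -18), (21, 20)) = 50.3289
d((-12, -18), (5, -17)) = 17.0294
d((21, 20), (5, -17)) = 40.3113

Closest pair: (0, -18) and (5, -17) with distance 5.099

The closest pair is (0, -18) and (5, -17) with Euclidean distance 5.099. For 10 points, brute-force pairwise comparison is shown above. For large n, the divide-and-conquer algorithm (sort by x, recurse on halves, check the dividing strip) achieves O(n log n).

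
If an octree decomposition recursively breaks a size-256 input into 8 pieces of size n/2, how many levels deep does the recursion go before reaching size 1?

For divide and conquer with division factor 2:

Problem sizes at each level:
Level 0: 256
Level 1: 128
Level 2: 64
Level 3: 32
Level 4: 16
Level 5: 8
Level 6: 4
Level 7: 2
Level 8: 1

The root is level 0 and the size-1 base case is level 8 (the tree spans levels 0 through 8, i.e. 9 levels counting the root), so the depth is the number of divisions: log_2(256) = 8

The recursion tree depth is log_2(256) = 8. At each level, the problem size is divided by 2, so it takes 8 divisions to reduce to a base case of size 1. The algorithm makes 8 recursive calls at each level.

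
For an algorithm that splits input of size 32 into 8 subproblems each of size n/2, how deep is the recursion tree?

For divide and conquer with division factor 2:

Problem sizes at each level:
Level 0: 32
Level 1: 16
Level 2: 8
Level 3: 4
Level 4: 2
Level 5: 1

The root is level 0 and the size-1 base case is level 5 (the tree spans levels 0 through 5, i.e. 6 levels counting the root), so the depth is the number of divisions: log_2(32) = 5

The recursion tree depth is log_2(32) = 5. At each level, the problem size is divided by 2, so it takes 5 divisions to reduce to a base case of size 1. The algorithm makes 8 recursive calls at each level.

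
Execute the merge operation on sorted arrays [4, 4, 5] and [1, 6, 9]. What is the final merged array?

Merging process:

Compare 4 vs 1: take 1 from right. Merged: [1]
Compare 4 vs 6: take 4 from left. Merged: [1, 4]
Compare 4 vs 6: take 4 from left. Merged: [1, 4, 4]
Compare 5 vs 6: take 5 from left. Merged: [1, 4, 4, 5]
Append remaining from right: [6, 9]. Merged: [1, 4, 4, 5, 6, 9]

Final merged array: [1, 4, 4, 5, 6, 9]
Total comparisons: 4

The merged array is [1, 4, 4, 5, 6, 9], requiring 4 comparisons. The merge step runs in O(n) time where n is the total number of elements.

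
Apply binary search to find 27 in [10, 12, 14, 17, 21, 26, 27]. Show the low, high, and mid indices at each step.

Binary search for 27 in [10, 12, 14, 17, 21, 26, 27]:

lo=0, hi=6, mid=3, arr[mid]=17 -> 17 < 27, search right half
lo=4, hi=6, mid=5, arr[mid]=26 -> 26 < 27, search right half
lo=6, hi=6, mid=6, arr[mid]=27 -> Found target at index 6!

Binary search finds 27 at index 6 after 3 comparisons. The search repeatedly halves the search space by comparing with the middle element.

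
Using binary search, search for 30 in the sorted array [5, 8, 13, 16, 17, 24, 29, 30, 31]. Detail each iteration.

Binary search for 30 in [5, 8, 13, 16, 17, 24, 29, 30, 31]:

lo=0, hi=8, mid=4, arr[mid]=17 -> 17 < 30, search right half
lo=5, hi=8, mid=6, arr[mid]=29 -> 29 < 30, search right half
lo=7, hi=8, mid=7, arr[mid]=30 -> Found target at index 7!

Binary search finds 30 at index 7 after 3 comparisons. The search repeatedly halves the search space by comparing with the middle element.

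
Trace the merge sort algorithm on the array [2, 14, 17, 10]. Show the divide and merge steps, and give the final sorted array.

Merge sort trace:

Split: [2, 14, 17, 10] -> [2, 14] and [17, 10]
  Split: [2, 14] -> [2] and [14]
  Merge: [2] + [14] -> [2, 14]
  Split: [17, 10] -> [17] and [10]
  Merge: [17] + [10] -> [10, 17]
Merge: [2, 14] + [10, 17] -> [2, 10, 14, 17]

Final sorted array: [2, 10, 14, 17]

The merge sort proceeds by recursively splitting the array and merging sorted halves.
After all merges, the sorted array is [2, 10, 14, 17].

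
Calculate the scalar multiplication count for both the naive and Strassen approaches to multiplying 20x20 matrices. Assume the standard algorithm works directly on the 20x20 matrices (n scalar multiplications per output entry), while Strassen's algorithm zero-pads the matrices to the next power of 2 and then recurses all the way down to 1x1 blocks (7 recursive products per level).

Matrix multiplication for 20x20 matrices:

Strassen's algorithm requires power-of-2 dimensions. Pad 20x20 to 32x32 (next power of 2).

Standard algorithm: 20^3 = 8000 multiplications
Strassen's algorithm: 7^(log2(32)) = 7^5 = 16807 multiplications
Difference: 8000 - 16807 = -8807 (Strassen uses MORE here due to padding overhead — for small or just-over-power-of-2 n, padding can outweigh the per-level savings)

Standard: 8000 multiplications (20^3). Strassen: 16807 multiplications (7^5, after padding to 32x32). Strassen reduces 8 recursive multiplications to 7 at each level.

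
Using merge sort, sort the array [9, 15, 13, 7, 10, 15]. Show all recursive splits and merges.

Merge sort trace:

Split: [9, 15, 13, 7, 10, 15] -> [9, 15, 13] and [7, 10, 15]
  Split: [9, 15, 13] -> [9] and [15, 13]
    Split: [15, 13] -> [15] and [13]
    Merge: [15] + [13] -> [13, 15]
  Merge: [9] + [13, 15] -> [9, 13, 15]
  Split: [7, 10, 15] -> [7] and [10, 15]
    Split: [10, 15] -> [10] and [15]
    Merge: [10] + [15] -> [10, 15]
  Merge: [7] + [10, 15] -> [7, 10, 15]
Merge: [9, 13, 15] + [7, 10, 15] -> [7, 9, 10, 13, 15, 15]

Final sorted array: [7, 9, 10, 13, 15, 15]

The merge sort proceeds by recursively splitting the array and merging sorted halves.
After all merges, the sorted array is [7, 9, 10, 13, 15, 15].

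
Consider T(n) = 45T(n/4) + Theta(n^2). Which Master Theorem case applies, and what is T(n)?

Master Theorem for T(n) = 45T(n/4) + O(n^2):

a = 45, b = 4, c = 2
log_b(a) = log_4(45) = 2.7459

Case 1: c = 2 < log_4(45) = 2.7459
T(n) = O(n^(log_4 45))

For T(n) = 45T(n/4) + O(n^2): log_4(45) = 2.7459. This is Case 1 of the Master Theorem (c < log_b(a), work dominated by leaves), giving O(n^(log_4 45)).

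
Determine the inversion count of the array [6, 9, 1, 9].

Finding inversions in [6, 9, 1, 9]:

(0, 2): arr[0]=6 > arr[2]=1
(1, 2): arr[1]=9 > arr[2]=1

Total inversions: 2

The array has 2 inversion(s): (0,2), (1,2). Each pair (i,j) satisfies i < j and arr[i] > arr[j].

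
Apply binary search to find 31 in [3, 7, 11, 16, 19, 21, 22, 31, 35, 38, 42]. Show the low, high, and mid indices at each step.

Binary search for 31 in [3, 7, 11, 16, 19, 21, 22, 31, 35, 38, 42]:

lo=0, hi=10, mid=5, arr[mid]=21 -> 21 < 31, search right half
lo=6, hi=10, mid=8, arr[mid]=35 -> 35 > 31, search left half
lo=6, hi=7, mid=6, arr[mid]=22 -> 22 < 31, search right half
lo=7, hi=7, mid=7, arr[mid]=31 -> Found target at index 7!

Binary search finds 31 at index 7 after 4 comparisons. The search repeatedly halves the search space by comparing with the middle element.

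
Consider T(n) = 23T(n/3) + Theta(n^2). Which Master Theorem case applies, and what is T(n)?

Master Theorem for T(n) = 23T(n/3) + O(n^2):

a = 23, b = 3, c = 2
log_b(a) = log_3(23) = 2.8540

Case 1: c = 2 < log_3(23) = 2.8540
T(n) = O(n^(log_3 23))

For T(n) = 23T(n/3) + O(n^2): log_3(23) = 2.8540. This is Case 1 of the Master Theorem (c < log_b(a), work dominated by leaves), giving O(n^(log_3 23)).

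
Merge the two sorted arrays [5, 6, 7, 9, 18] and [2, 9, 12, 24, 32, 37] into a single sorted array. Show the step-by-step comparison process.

Merging process:

Compare 5 vs 2: take 2 from right. Merged: [2]
Compare 5 vs 9: take 5 from left. Merged: [2, 5]
Compare 6 vs 9: take 6 from left. Merged: [2, 5, 6]
Compare 7 vs 9: take 7 from left. Merged: [2, 5, 6, 7]
Compare 9 vs 9: take 9 from left. Merged: [2, 5, 6, 7, 9]
Compare 18 vs 9: take 9 from right. Merged: [2, 5, 6, 7, 9, 9]
Compare 18 vs 12: take 12 from right. Merged: [2, 5, 6, 7, 9, 9, 12]
Compare 18 vs 24: take 18 from left. Merged: [2, 5, 6, 7, 9, 9, 12, 18]
Append remaining from right: [24, 32, 37]. Merged: [2, 5, 6, 7, 9, 9, 12, 18, 24, 32, 37]

Final merged array: [2, 5, 6, 7, 9, 9, 12, 18, 24, 32, 37]
Total comparisons: 8

The merged array is [2, 5, 6, 7, 9, 9, 12, 18, 24, 32, 37], requiring 8 comparisons. The merge step runs in O(n) time where n is the total number of elements.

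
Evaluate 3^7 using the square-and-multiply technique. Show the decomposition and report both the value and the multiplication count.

Computing 3^7 by squaring (build up from 3^1; each line after the first costs one multiplication):

3^1 = 3
3^2 = (3^1)^2 = 3^2 = 9
3^3 = 3 * 3^2 = 3 * 9 = 27
3^6 = (3^3)^2 = 27^2 = 729
3^7 = 3 * 3^6 = 3 * 729 = 2187

Result: 2187
Multiplications needed: 4 (4 lines after 3^1)

3^7 = 2187. Using exponentiation by squaring, this requires 4 multiplications. The key idea: if the exponent is even, square the half-power; if odd, multiply by the base once.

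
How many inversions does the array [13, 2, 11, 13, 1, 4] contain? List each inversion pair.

Finding inversions in [13, 2, 11, 13, 1, 4]:

(0, 1): arr[0]=13 > arr[1]=2
(0, 2): arr[0]=13 > arr[2]=11
(0, 4): arr[0]=13 > arr[4]=1
(0, 5): arr[0]=13 > arr[5]=4
(1, 4): arr[1]=2 > arr[4]=1
(2, 4): arr[2]=11 > arr[4]=1
(2, 5): arr[2]=11 > arr[5]=4
(3, 4): arr[3]=13 > arr[4]=1
(3, 5): arr[3]=13 > arr[5]=4

Total inversions: 9

The array has 9 inversion(s): (0,1), (0,2), (0,4), (0,5), (1,4), (2,4), (2,5), (3,4), (3,5). Each pair (i,j) satisfies i < j and arr[i] > arr[j].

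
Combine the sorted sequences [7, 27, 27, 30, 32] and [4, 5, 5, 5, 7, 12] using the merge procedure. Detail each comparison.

Merging process:

Compare 7 vs 4: take 4 from right. Merged: [4]
Compare 7 vs 5: take 5 from right. Merged: [4, 5]
Compare 7 vs 5: take 5 from right. Merged: [4, 5, 5]
Compare 7 vs 5: take 5 from right. Merged: [4, 5, 5, 5]
Compare 7 vs 7: take 7 from left. Merged: [4, 5, 5, 5, 7]
Compare 27 vs 7: take 7 from right. Merged: [4, 5, 5, 5, 7, 7]
Compare 27 vs 12: take 12 from right. Merged: [4, 5, 5, 5, 7, 7, 12]
Append remaining from left: [27, 27, 30, 32]. Merged: [4, 5, 5, 5, 7, 7, 12, 27, 27, 30, 32]

Final merged array: [4, 5, 5, 5, 7, 7, 12, 27, 27, 30, 32]
Total comparisons: 7

The merged array is [4, 5, 5, 5, 7, 7, 12, 27, 27, 30, 32], requiring 7 comparisons. The merge step runs in O(n) time where n is the total number of elements.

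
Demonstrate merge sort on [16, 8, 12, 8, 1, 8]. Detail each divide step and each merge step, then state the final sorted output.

Merge sort trace:

Split: [16, 8, 12, 8, 1, 8] -> [16, 8, 12] and [8, 1, 8]
  Split: [16, 8, 12] -> [16] and [8, 12]
    Split: [8, 12] -> [8] and [12]
    Merge: [8] + [12] -> [8, 12]
  Merge: [16] + [8, 12] -> [8, 12, 16]
  Split: [8, 1, 8] -> [8] and [1, 8]
    Split: [1, 8] -> [1] and [8]
    Merge: [1] + [8] -> [1, 8]
  Merge: [8] + [1, 8] -> [1, 8, 8]
Merge: [8, 12, 16] + [1, 8, 8] -> [1, 8, 8, 8, 12, 16]

Final sorted array: [1, 8, 8, 8, 12, 16]

The merge sort proceeds by recursively splitting the array and merging sorted halves.
After all merges, the sorted array is [1, 8, 8, 8, 12, 16].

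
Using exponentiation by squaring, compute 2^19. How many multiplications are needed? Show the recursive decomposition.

Computing 2^19 by squaring (build up from 2^1; each line after the first costs one multiplication):

2^1 = 2
2^2 = (2^1)^2 = 2^2 = 4
2^4 = (2^2)^2 = 4^2 = 16
2^8 = (2^4)^2 = 16^2 = 256
2^9 = 2 * 2^8 = 2 * 256 = 512
2^18 = (2^9)^2 = 512^2 = 262144
2^19 = 2 * 2^18 = 2 * 262144 = 524288

Result: 524288
Multiplications needed: 6 (6 lines after 2^1)

2^19 = 524288. Using exponentiation by squaring, this requires 6 multiplications. The key idea: if the exponent is even, square the half-power; if odd, multiply by the base once.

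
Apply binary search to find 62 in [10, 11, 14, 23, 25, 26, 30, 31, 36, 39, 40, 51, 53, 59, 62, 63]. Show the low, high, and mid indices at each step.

Binary search for 62 in [10, 11, 14, 23, 25, 26, 30, 31, 36, 39, 40, 51, 53, 59, 62, 63]:

lo=0, hi=15, mid=7, arr[mid]=31 -> 31 < 62, search right half
lo=8, hi=15, mid=11, arr[mid]=51 -> 51 < 62, search right half
lo=12, hi=15, mid=13, arr[mid]=59 -> 59 < 62, search right half
lo=14, hi=15, mid=14, arr[mid]=62 -> Found target at index 14!

Binary search finds 62 at index 14 after 4 comparisons. The search repeatedly halves the search space by comparing with the middle element.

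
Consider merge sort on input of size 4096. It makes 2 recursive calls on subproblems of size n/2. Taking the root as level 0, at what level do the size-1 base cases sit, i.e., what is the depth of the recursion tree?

For divide and conquer with division factor 2:

Problem sizes at each level:
Level 0: 4096
Level 1: 2048
Level 2: 1024
Level 3: 512
Level 4: 256
Level 5: 128
Level 6: 64
Level 7: 32
Level 8: 16
Level 9: 8
Level 10: 4
Level 11: 2
Level 12: 1

The root is level 0 and the size-1 base case is level 12 (the tree spans levels 0 through 12, i.e. 13 levels counting the root), so the depth is the number of divisions: log_2(4096) = 12

The recursion tree depth is log_2(4096) = 12. At each level, the problem size is divided by 2, so it takes 12 divisions to reduce to a base case of size 1. The algorithm makes 2 recursive calls at each level.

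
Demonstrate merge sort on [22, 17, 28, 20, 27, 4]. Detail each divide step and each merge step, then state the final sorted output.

Merge sort trace:

Split: [22, 17, 28, 20, 27, 4] -> [22, 17, 28] and [20, 27, 4]
  Split: [22, 17, 28] -> [22] and [17, 28]
    Split: [17, 28] -> [17] and [28]
    Merge: [17] + [28] -> [17, 28]
  Merge: [22] + [17, 28] -> [17, 22, 28]
  Split: [20, 27, 4] -> [20] and [27, 4]
    Split: [27, 4] -> [27] and [4]
    Merge: [27] + [4] -> [4, 27]
  Merge: [20] + [4, 27] -> [4, 20, 27]
Merge: [17, 22, 28] + [4, 20, 27] -> [4, 17, 20, 22, 27, 28]

Final sorted array: [4, 17, 20, 22, 27, 28]

The merge sort proceeds by recursively splitting the array and merging sorted halves.
After all merges, the sorted array is [4, 17, 20, 22, 27, 28].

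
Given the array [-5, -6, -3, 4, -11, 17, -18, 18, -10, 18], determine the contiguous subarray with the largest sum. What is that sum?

Using Kadane's algorithm on [-5, -6, -3, 4, -11, 17, -18, 18, -10, 18]:

Scanning through the array:
Position 1 (value -6): max_ending_here = -6, max_so_far = -5
Position 2 (value -3): max_ending_here = -3, max_so_far = -3
Position 3 (value 4): max_ending_here = 4, max_so_far = 4
Position 4 (value -11): max_ending_here = -7, max_so_far = 4
Position 5 (value 17): max_ending_here = 17, max_so_far = 17
Position 6 (value -18): max_ending_here = -1, max_so_far = 17
Position 7 (value 18): max_ending_here = 18, max_so_far = 18
Position 8 (value -10): max_ending_here = 8, max_so_far = 18
Position 9 (value 18): max_ending_here = 26, max_so_far = 26

Maximum subarray: [18, -10, 18]
Maximum sum: 26

The maximum subarray is [18, -10, 18] with sum 26. This subarray runs from index 7 to index 9.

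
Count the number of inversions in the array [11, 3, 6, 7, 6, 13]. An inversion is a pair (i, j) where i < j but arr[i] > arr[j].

Finding inversions in [11, 3, 6, 7, 6, 13]:

(0, 1): arr[0]=11 > arr[1]=3
(0, 2): arr[0]=11 > arr[2]=6
(0, 3): arr[0]=11 > arr[3]=7
(0, 4): arr[0]=11 > arr[4]=6
(3, 4): arr[3]=7 > arr[4]=6

Total inversions: 5

The array has 5 inversion(s): (0,1), (0,2), (0,3), (0,4), (3,4). Each pair (i,j) satisfies i < j and arr[i] > arr[j].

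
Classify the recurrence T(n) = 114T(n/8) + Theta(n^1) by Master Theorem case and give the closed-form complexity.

Master Theorem for T(n) = 114T(n/8) + O(n^1):

a = 114, b = 8, c = 1
log_b(a) = log_8(114) = 2.2776

Case 1: c = 1 < log_8(114) = 2.2776
T(n) = O(n^(log_8 114))

For T(n) = 114T(n/8) + O(n^1): log_8(114) = 2.2776. This is Case 1 of the Master Theorem (c < log_b(a), work dominated by leaves), giving O(n^(log_8 114)).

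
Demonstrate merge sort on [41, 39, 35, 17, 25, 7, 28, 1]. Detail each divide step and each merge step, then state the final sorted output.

Merge sort trace:

Split: [41, 39, 35, 17, 25, 7, 28, 1] -> [41, 39, 35, 17] and [25, 7, 28, 1]
  Split: [41, 39, 35, 17] -> [41, 39] and [35, 17]
    Split: [41, 39] -> [41] and [39]
    Merge: [41] + [39] -> [39, 41]
    Split: [35, 17] -> [35] and [17]
    Merge: [35] + [17] -> [17, 35]
  Merge: [39, 41] + [17, 35] -> [17, 35, 39, 41]
  Split: [25, 7, 28, 1] -> [25, 7] and [28, 1]
    Split: [25, 7] -> [25] and [7]
    Merge: [25] + [7] -> [7, 25]
    Split: [28, 1] -> [28] and [1]
    Merge: [28] + [1] -> [1, 28]
  Merge: [7, 25] + [1, 28] -> [1, 7, 25, 28]
Merge: [17, 35, 39, 41] + [1, 7, 25, 28] -> [1, 7, 17, 25, 28, 35, 39, 41]

Final sorted array: [1, 7, 17, 25, 28, 35, 39, 41]

The merge sort proceeds by recursively splitting the array and merging sorted halves.
After all merges, the sorted array is [1, 7, 17, 25, 28, 35, 39, 41].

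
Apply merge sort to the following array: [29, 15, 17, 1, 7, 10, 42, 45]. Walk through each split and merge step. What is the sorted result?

Merge sort trace:

Split: [29, 15, 17, 1, 7, 10, 42, 45] -> [29, 15, 17, 1] and [7, 10, 42, 45]
  Split: [29, 15, 17, 1] -> [29, 15] and [17, 1]
    Split: [29, 15] -> [29] and [15]
    Merge: [29] + [15] -> [15, 29]
    Split: [17, 1] -> [17] and [1]
    Merge: [17] + [1] -> [1, 17]
  Merge: [15, 29] + [1, 17] -> [1, 15, 17, 29]
  Split: [7, 10, 42, 45] -> [7, 10] and [42, 45]
    Split: [7, 10] -> [7] and [10]
    Merge: [7] + [10] -> [7, 10]
    Split: [42, 45] -> [42] and [45]
    Merge: [42] + [45] -> [42, 45]
  Merge: [7, 10] + [42, 45] -> [7, 10, 42, 45]
Merge: [1, 15, 17, 29] + [7, 10, 42, 45] -> [1, 7, 10, 15, 17, 29, 42, 45]

Final sorted array: [1, 7, 10, 15, 17, 29, 42, 45]

The merge sort proceeds by recursively splitting the array and merging sorted halves.
After all merges, the sorted array is [1, 7, 10, 15, 17, 29, 42, 45].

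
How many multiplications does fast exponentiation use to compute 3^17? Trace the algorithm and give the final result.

Computing 3^17 by squaring (build up from 3^1; each line after the first costs one multiplication):

3^1 = 3
3^2 = (3^1)^2 = 3^2 = 9
3^4 = (3^2)^2 = 9^2 = 81
3^8 = (3^4)^2 = 81^2 = 6561
3^16 = (3^8)^2 = 6561^2 = 43046721
3^17 = 3 * 3^16 = 3 * 43046721 = 129140163

Result: 129140163
Multiplications needed: 5 (5 lines after 3^1)

3^17 = 129140163. Using exponentiation by squaring, this requires 5 multiplications. The key idea: if the exponent is even, square the half-power; if odd, multiply by the base once.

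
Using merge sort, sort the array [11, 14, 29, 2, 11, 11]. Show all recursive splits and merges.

Merge sort trace:

Split: [11, 14, 29, 2, 11, 11] -> [11, 14, 29] and [2, 11, 11]
  Split: [11, 14, 29] -> [11] and [14, 29]
    Split: [14, 29] -> [14] and [29]
    Merge: [14] + [29] -> [14, 29]
  Merge: [11] + [14, 29] -> [11, 14, 29]
  Split: [2, 11, 11] -> [2] and [11, 11]
    Split: [11, 11] -> [11] and [11]
    Merge: [11] + [11] -> [11, 11]
  Merge: [2] + [11, 11] -> [2, 11, 11]
Merge: [11, 14, 29] + [2, 11, 11] -> [2, 11, 11, 11, 14, 29]

Final sorted array: [2, 11, 11, 11, 14, 29]

The merge sort proceeds by recursively splitting the array and merging sorted halves.
After all merges, the sorted array is [2, 11, 11, 11, 14, 29].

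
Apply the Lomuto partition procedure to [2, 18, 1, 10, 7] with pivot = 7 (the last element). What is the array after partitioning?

Lomuto partition with pivot = 7:

Initial array: [2, 18, 1, 10, 7]

arr[0]=2 <= 7: swap with position 0, array becomes [2, 18, 1, 10, 7]
arr[1]=18 > 7: no swap
arr[2]=1 <= 7: swap with position 1, array becomes [2, 1, 18, 10, 7]
arr[3]=10 > 7: no swap

Place pivot at position 2: [2, 1, 7, 10, 18]
Pivot position: 2

After partitioning with pivot 7, the array becomes [2, 1, 7, 10, 18]. The pivot is placed at index 2. All elements to the left of the pivot are <= 7, and all elements to the right are > 7.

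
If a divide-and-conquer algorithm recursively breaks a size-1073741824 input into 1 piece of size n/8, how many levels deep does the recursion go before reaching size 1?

For divide and conquer with division factor 8:

Problem sizes at each level:
Level 0: 1073741824
Level 1: 134217728
Level 2: 16777216
Level 3: 2097152
Level 4: 262144
Level 5: 32768
Level 6: 4096
Level 7: 512
Level 8: 64
Level 9: 8
Level 10: 1

The root is level 0 and the size-1 base case is level 10 (the tree spans levels 0 through 10, i.e. 11 levels counting the root), so the depth is the number of divisions: log_8(1073741824) = 10

The recursion tree depth is log_8(1073741824) = 10. At each level, the problem size is divided by 8, so it takes 10 divisions to reduce to a base case of size 1. The algorithm makes 1 recursive call at each level.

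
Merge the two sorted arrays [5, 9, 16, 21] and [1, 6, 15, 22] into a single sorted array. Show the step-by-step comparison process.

Merging process:

Compare 5 vs 1: take 1 from right. Merged: [1]
Compare 5 vs 6: take 5 from left. Merged: [1, 5]
Compare 9 vs 6: take 6 from right. Merged: [1, 5, 6]
Compare 9 vs 15: take 9 from left. Merged: [1, 5, 6, 9]
Compare 16 vs 15: take 15 from right. Merged: [1, 5, 6, 9, 15]
Compare 16 vs 22: take 16 from left. Merged: [1, 5, 6, 9, 15, 16]
Compare 21 vs 22: take 21 from left. Merged: [1, 5, 6, 9, 15, 16, 21]
Append remaining from right: [22]. Merged: [1, 5, 6, 9, 15, 16, 21, 22]

Final merged array: [1, 5, 6, 9, 15, 16, 21, 22]
Total comparisons: 7

The merged array is [1, 5, 6, 9, 15, 16, 21, 22], requiring 7 comparisons. The merge step runs in O(n) time where n is the total number of elements.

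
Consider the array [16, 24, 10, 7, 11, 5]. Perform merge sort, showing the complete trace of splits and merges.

Merge sort trace:

Split: [16, 24, 10, 7, 11, 5] -> [16, 24, 10] and [7, 11, 5]
  Split: [16, 24, 10] -> [16] and [24, 10]
    Split: [24, 10] -> [24] and [10]
    Merge: [24] + [10] -> [10, 24]
  Merge: [16] + [10, 24] -> [10, 16, 24]
  Split: [7, 11, 5] -> [7] and [11, 5]
    Split: [11, 5] -> [11] and [5]
    Merge: [11] + [5] -> [5, 11]
  Merge: [7] + [5, 11] -> [5, 7, 11]
Merge: [10, 16, 24] + [5, 7, 11] -> [5, 7, 10, 11, 16, 24]

Final sorted array: [5, 7, 10, 11, 16, 24]

The merge sort proceeds by recursively splitting the array and merging sorted halves.
After all merges, the sorted array is [5, 7, 10, 11, 16, 24].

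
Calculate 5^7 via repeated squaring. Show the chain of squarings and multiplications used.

Computing 5^7 by squaring (build up from 5^1; each line after the first costs one multiplication):

5^1 = 5
5^2 = (5^1)^2 = 5^2 = 25
5^3 = 5 * 5^2 = 5 * 25 = 125
5^6 = (5^3)^2 = 125^2 = 15625
5^7 = 5 * 5^6 = 5 * 15625 = 78125

Result: 78125
Multiplications needed: 4 (4 lines after 5^1)

5^7 = 78125. Using exponentiation by squaring, this requires 4 multiplications. The key idea: if the exponent is even, square the half-power; if odd, multiply by the base once.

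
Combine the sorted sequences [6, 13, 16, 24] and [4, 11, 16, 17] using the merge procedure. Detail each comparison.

Merging process:

Compare 6 vs 4: take 4 from right. Merged: [4]
Compare 6 vs 11: take 6 from left. Merged: [4, 6]
Compare 13 vs 11: take 11 from right. Merged: [4, 6, 11]
Compare 13 vs 16: take 13 from left. Merged: [4, 6, 11, 13]
Compare 16 vs 16: take 16 from left. Merged: [4, 6, 11, 13, 16]
Compare 24 vs 16: take 16 from right. Merged: [4, 6, 11, 13, 16, 16]
Compare 24 vs 17: take 17 from right. Merged: [4, 6, 11, 13, 16, 16, 17]
Append remaining from left: [24]. Merged: [4, 6, 11, 13, 16, 16, 17, 24]

Final merged array: [4, 6, 11, 13, 16, 16, 17, 24]
Total comparisons: 7

The merged array is [4, 6, 11, 13, 16, 16, 17, 24], requiring 7 comparisons. The merge step runs in O(n) time where n is the total number of elements.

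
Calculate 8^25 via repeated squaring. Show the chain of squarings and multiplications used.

Computing 8^25 by squaring (build up from 8^1; each line after the first costs one multiplication):

8^1 = 8
8^2 = (8^1)^2 = 8^2 = 64
8^3 = 8 * 8^2 = 8 * 64 = 512
8^6 = (8^3)^2 = 512^2 = 262144
8^12 = (8^6)^2 = 262144^2 = 68719476736
8^24 = (8^12)^2 = 68719476736^2 = 4722366482869645213696
8^25 = 8 * 8^24 = 8 * 4722366482869645213696 = 37778931862957161709568

Result: 37778931862957161709568
Multiplications needed: 6 (6 lines after 8^1)

8^25 = 37778931862957161709568. Using exponentiation by squaring, this requires 6 multiplications. The key idea: if the exponent is even, square the half-power; if odd, multiply by the base once.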